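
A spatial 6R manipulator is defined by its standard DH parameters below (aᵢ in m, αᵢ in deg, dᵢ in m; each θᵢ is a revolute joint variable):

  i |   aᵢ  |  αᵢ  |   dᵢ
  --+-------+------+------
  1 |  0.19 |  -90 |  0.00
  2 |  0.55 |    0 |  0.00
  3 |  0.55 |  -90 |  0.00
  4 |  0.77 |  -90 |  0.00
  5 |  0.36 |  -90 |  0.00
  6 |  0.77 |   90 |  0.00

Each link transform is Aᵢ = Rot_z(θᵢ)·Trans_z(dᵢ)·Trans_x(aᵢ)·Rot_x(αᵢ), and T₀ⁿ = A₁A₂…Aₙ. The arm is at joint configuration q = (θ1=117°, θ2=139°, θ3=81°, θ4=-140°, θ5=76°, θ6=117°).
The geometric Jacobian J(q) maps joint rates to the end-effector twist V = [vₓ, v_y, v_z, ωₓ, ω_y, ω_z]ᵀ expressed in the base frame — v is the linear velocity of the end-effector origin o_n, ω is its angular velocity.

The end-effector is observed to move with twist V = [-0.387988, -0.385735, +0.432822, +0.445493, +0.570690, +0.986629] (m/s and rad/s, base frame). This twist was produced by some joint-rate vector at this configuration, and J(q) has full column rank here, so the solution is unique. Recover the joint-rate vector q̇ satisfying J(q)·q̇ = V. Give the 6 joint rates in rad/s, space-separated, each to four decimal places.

o_n = [-0.0369, 0.1363, -0.6789]
J₁: ẑ×o_n = [-0.1363, -0.0369, 0.0000], ω = ẑ
J2: z=[-0.8910, -0.4540, 0.0000] o=[-0.0863, 0.1693, 0.0000] → [0.3082, -0.6049, 0.0518, -0.8910, -0.4540, 0.0000]
J3: z=[-0.8910, -0.4540, 0.0000] o=[0.1022, -0.2006, -0.3608] → [0.1444, -0.2834, -0.3633, -0.8910, -0.4540, 0.0000]
J4: z=[-0.2918, 0.5727, 0.7660] o=[0.2935, -0.5760, -0.0073] → [-0.9303, -0.4491, -0.0186, -0.2918, 0.5727, 0.7660]
J5: z=[-0.4590, -0.7865, 0.4132] o=[-0.3527, -0.3981, -0.3865] → [0.0092, -0.0038, 0.0030, -0.4590, -0.7865, 0.4132]
J6: z=[0.8848, -0.3627, 0.2925] o=[-0.3238, -0.5780, -0.6969] → [-0.2154, 0.0680, 0.7361, 0.8848, -0.3627, 0.2925]
q̇ = J⁺·V = [0.9820, 0.5400, -0.2860, 0.3020, -0.8460, 0.4200]

0.9820 0.5400 -0.2860 0.3020 -0.8460 0.4200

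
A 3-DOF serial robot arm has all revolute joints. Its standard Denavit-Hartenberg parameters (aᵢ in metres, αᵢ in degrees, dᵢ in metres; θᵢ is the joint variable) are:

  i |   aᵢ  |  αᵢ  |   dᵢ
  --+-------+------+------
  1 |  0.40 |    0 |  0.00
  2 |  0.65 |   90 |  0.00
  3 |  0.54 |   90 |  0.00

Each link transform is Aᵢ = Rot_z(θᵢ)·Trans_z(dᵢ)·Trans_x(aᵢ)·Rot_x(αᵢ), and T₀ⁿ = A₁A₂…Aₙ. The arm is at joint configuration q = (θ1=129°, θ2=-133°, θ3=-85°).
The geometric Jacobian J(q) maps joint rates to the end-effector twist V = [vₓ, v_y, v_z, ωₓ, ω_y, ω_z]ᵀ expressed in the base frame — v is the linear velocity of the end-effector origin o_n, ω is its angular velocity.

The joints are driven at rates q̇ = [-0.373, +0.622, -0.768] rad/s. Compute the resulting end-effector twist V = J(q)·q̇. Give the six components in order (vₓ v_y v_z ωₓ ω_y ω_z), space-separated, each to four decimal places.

-0.2841 0.2959 -0.0361 0.0536 0.7661 0.2490

o_n = [0.4436, 0.2622, -0.5379]
J₁: ẑ×o_n = [-0.2622, 0.4436, 0.0000], ω = ẑ
J2: z=[0.0000, 0.0000, 1.0000] o=[-0.2517, 0.3109, 0.0000] → [0.0486, 0.6954, -0.0000, 0.0000, 0.0000, 1.0000]
J3: z=[-0.0698, -0.9976, 0.0000] o=[0.3967, 0.2655, 0.0000] → [0.5366, -0.0375, 0.0471, -0.0698, -0.9976, 0.0000]
V = J·q̇ = [-0.2841, 0.2959, -0.0361, 0.0536, 0.7661, 0.2490]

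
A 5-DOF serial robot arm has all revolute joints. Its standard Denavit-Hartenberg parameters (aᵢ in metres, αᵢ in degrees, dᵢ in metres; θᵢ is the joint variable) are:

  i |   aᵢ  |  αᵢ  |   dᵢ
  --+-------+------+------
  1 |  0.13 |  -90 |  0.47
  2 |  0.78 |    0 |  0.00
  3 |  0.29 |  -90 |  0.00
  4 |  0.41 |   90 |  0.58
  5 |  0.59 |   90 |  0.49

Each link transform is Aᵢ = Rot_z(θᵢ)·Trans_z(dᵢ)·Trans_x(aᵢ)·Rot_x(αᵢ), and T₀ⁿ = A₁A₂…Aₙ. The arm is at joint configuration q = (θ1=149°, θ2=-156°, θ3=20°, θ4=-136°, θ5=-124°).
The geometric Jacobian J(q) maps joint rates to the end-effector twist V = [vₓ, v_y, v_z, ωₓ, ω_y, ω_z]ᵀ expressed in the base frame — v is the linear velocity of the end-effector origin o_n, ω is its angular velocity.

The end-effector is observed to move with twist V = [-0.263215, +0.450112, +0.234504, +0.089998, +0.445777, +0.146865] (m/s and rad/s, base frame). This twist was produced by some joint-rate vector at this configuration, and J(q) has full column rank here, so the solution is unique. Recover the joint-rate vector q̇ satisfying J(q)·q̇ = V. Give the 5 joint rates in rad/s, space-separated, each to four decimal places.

o_n = [0.5316, 0.0269, 0.7776]
J₁: ẑ×o_n = [-0.0269, 0.5316, 0.0000], ω = ẑ
J2: z=[-0.5150, -0.8572, 0.0000] o=[-0.1114, 0.0670, 0.4700] → [-0.2637, 0.1584, 0.5718, -0.5150, -0.8572, 0.0000]
J3: z=[-0.5150, -0.8572, 0.0000] o=[0.4994, -0.3000, 0.7873] → [0.0083, -0.0050, -0.1408, -0.5150, -0.8572, 0.0000]
J4: z=[-0.5954, 0.3578, 0.7193] o=[0.6782, -0.4075, 0.9887] → [-0.3880, -0.2312, -0.2062, -0.5954, 0.3578, 0.7193]
J5: z=[-0.0578, 0.8740, -0.4826] o=[0.0043, -0.3348, 1.2010] → [-0.1955, -0.2789, -0.4817, -0.0578, 0.8740, -0.4826]
q̇ = J⁺·V = [0.8710, 0.8460, -0.6400, -0.4150, 0.8820]

0.8710 0.8460 -0.6400 -0.4150 0.8820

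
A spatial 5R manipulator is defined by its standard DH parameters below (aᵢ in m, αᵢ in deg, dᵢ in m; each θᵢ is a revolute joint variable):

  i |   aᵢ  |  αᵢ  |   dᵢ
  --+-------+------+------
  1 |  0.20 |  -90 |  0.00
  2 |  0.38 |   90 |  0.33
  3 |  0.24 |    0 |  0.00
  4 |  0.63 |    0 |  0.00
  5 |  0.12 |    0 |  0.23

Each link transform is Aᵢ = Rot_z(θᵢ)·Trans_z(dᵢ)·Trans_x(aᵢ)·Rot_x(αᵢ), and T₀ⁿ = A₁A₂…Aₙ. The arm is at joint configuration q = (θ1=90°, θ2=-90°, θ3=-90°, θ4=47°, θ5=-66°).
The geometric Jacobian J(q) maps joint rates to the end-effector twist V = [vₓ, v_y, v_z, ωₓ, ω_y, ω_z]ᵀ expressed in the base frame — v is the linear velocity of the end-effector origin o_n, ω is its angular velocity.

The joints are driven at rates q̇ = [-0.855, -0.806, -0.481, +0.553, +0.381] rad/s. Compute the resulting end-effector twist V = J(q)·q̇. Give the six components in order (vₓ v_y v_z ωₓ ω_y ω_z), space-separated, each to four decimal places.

-0.0411 -1.0336 -0.2185 0.8060 -0.4530 -0.8550

o_n = [0.4531, -0.0300, 0.8017]
J₁: ẑ×o_n = [0.0300, 0.4531, -0.0000], ω = ẑ
J2: z=[-1.0000, 0.0000, 0.0000] o=[0.0000, 0.2000, 0.0000] → [0.0000, 0.8017, 0.2300, -1.0000, 0.0000, 0.0000]
J3: z=[-0.0000, -1.0000, 0.0000] o=[-0.3300, 0.2000, 0.3800] → [-0.4217, 0.0000, 0.7831, -0.0000, -1.0000, 0.0000]
J4: z=[-0.0000, -1.0000, 0.0000] o=[-0.0900, 0.2000, 0.3800] → [-0.4217, 0.0000, 0.5431, -0.0000, -1.0000, 0.0000]
J5: z=[-0.0000, -1.0000, 0.0000] o=[0.3397, 0.2000, 0.8408] → [0.0391, 0.0000, 0.1135, -0.0000, -1.0000, 0.0000]
V = J·q̇ = [-0.0411, -1.0336, -0.2185, 0.8060, -0.4530, -0.8550]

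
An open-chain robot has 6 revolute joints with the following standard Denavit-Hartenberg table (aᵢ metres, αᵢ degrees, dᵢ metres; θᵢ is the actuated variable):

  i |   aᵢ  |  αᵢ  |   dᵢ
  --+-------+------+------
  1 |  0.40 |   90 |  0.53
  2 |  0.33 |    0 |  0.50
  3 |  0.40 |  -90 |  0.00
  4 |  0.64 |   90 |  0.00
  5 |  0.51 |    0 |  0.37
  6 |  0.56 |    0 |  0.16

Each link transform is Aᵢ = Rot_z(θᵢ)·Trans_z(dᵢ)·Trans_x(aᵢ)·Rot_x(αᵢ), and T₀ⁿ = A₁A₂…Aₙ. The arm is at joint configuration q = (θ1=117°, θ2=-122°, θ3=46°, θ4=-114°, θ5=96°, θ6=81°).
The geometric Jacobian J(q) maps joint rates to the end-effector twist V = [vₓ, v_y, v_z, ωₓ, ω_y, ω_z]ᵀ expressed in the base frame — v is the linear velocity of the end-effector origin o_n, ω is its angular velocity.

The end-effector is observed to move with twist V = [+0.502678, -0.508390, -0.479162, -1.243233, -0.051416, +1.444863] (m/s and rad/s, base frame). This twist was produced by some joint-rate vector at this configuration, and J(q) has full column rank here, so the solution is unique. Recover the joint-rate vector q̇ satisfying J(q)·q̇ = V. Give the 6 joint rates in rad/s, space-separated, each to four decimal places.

o_n = [-0.0523, 0.7844, 0.4725]
J₁: ẑ×o_n = [-0.7844, -0.0523, 0.0000], ω = ẑ
J2: z=[0.8910, 0.4540, 0.0000] o=[-0.1816, 0.3564, 0.5300] → [-0.0261, 0.0513, 0.3226, 0.8910, 0.4540, 0.0000]
J3: z=[0.8910, 0.4540, 0.0000] o=[0.3433, 0.4276, 0.2501] → [0.1009, -0.1981, 0.4975, 0.8910, 0.4540, 0.0000]
J4: z=[-0.4405, 0.8645, 0.2419] o=[0.2994, 0.5138, -0.1380] → [0.4623, 0.1838, 0.1848, -0.4405, 0.8645, 0.2419]
J5: z=[-0.2621, -0.3816, 0.8864] o=[0.8489, 0.7231, 0.1146] → [-0.1908, -0.7050, -0.3599, -0.2621, -0.3816, 0.8864]
J6: z=[-0.2621, -0.3816, 0.8864] o=[0.4827, 1.0030, 0.5442] → [0.2212, -0.4931, -0.1469, -0.2621, -0.3816, 0.8864]
q̇ = J⁺·V = [-0.0920, 0.2830, -0.8060, 0.8750, 0.5240, 0.9710]

-0.0920 0.2830 -0.8060 0.8750 0.5240 0.9710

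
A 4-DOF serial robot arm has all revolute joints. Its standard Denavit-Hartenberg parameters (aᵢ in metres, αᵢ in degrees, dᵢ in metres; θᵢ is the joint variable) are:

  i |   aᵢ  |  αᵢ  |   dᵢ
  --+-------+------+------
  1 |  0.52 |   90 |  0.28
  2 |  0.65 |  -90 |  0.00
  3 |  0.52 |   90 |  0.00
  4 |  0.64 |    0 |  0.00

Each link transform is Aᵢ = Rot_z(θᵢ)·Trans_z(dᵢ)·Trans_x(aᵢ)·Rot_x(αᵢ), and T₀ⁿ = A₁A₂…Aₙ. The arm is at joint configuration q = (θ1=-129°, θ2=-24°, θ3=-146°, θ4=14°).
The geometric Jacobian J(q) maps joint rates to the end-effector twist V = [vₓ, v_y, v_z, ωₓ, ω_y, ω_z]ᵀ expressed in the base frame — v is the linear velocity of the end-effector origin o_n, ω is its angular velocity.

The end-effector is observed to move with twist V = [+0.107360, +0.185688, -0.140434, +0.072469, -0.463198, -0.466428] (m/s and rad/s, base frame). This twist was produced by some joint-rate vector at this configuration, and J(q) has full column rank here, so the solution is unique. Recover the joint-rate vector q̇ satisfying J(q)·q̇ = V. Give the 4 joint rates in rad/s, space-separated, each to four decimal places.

-0.2170 -0.9240 -0.1000 -0.6950

o_n = [-0.6926, 0.1586, 0.5418]
J₁: ẑ×o_n = [-0.1586, -0.6926, 0.0000], ω = ẑ
J2: z=[-0.7771, 0.6293, 0.0000] o=[-0.3272, -0.4041, 0.2800] → [0.1648, 0.2035, -0.2074, -0.7771, 0.6293, 0.0000]
J3: z=[-0.2560, -0.3161, 0.9135] o=[-0.7009, -0.8656, 0.0156] → [-1.1019, 0.1423, -0.2595, -0.2560, -0.3161, 0.9135]
J4: z=[0.9658, -0.1247, 0.2274] o=[-0.6791, -0.3765, 0.1910] → [-0.1655, -0.3419, 0.5151, 0.9658, -0.1247, 0.2274]
q̇ = J⁺·V = [-0.2170, -0.9240, -0.1000, -0.6950]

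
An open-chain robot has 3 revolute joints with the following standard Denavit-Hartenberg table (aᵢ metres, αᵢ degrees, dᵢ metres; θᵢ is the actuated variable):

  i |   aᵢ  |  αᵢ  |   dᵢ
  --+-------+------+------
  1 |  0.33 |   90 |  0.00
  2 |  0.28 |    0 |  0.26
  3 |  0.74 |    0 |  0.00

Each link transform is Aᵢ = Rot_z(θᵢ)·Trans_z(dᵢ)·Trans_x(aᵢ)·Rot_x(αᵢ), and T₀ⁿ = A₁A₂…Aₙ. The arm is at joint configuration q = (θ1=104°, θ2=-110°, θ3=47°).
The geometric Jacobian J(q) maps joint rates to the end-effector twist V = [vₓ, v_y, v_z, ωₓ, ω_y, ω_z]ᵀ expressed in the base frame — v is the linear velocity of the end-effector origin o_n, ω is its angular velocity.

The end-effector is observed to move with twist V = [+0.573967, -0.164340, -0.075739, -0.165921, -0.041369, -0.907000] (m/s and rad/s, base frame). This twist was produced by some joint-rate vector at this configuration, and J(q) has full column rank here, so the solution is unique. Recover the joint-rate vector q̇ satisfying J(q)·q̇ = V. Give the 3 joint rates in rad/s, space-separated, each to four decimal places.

-0.9070 0.1910 -0.3620

o_n = [0.1143, 0.6162, -0.9225]
J₁: ẑ×o_n = [-0.6162, 0.1143, 0.0000], ω = ẑ
J2: z=[0.9703, 0.2419, 0.0000] o=[-0.0798, 0.3202, 0.0000] → [-0.2232, 0.8951, 0.2402, 0.9703, 0.2419, 0.0000]
J3: z=[0.9703, 0.2419, 0.0000] o=[0.1956, 0.2902, -0.2631] → [-0.1595, 0.6398, 0.3360, 0.9703, 0.2419, 0.0000]
q̇ = J⁺·V = [-0.9070, 0.1910, -0.3620]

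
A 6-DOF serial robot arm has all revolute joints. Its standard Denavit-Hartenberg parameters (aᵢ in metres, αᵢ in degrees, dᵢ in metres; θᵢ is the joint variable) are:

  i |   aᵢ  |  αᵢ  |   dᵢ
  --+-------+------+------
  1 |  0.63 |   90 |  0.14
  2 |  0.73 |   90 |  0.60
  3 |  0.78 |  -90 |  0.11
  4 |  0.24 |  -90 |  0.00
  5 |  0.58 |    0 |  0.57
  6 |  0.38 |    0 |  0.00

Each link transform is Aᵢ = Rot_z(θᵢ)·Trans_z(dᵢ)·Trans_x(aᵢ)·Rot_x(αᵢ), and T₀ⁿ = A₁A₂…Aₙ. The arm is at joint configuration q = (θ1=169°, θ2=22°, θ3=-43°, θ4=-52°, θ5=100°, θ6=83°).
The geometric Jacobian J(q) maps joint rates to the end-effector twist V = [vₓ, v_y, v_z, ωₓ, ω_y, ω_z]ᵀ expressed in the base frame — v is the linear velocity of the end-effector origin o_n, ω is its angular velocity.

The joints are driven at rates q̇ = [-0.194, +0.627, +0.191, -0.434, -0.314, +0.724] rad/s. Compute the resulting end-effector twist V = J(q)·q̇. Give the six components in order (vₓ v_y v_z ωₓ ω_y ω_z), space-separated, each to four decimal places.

o_n = [-1.6053, -0.2387, 0.9677]
J₁: ẑ×o_n = [0.2387, -1.6053, 0.0000], ω = ẑ
J2: z=[0.1908, 0.9816, 0.0000] o=[-0.6184, 0.1202, 0.1400] → [0.8125, -0.1579, 0.9003, 0.1908, 0.9816, 0.0000]
J3: z=[-0.3677, 0.0715, -0.9272] o=[-1.1683, 0.8383, 0.4135] → [-0.9590, 0.6090, 0.4273, -0.3677, 0.0715, -0.9272]
J4: z=[-0.4812, 0.8386, 0.2555] o=[-1.8295, 0.4249, 0.5252] → [0.5407, 0.2702, 0.1313, -0.4812, 0.8386, 0.2555]
J5: z=[-0.4007, -0.4696, 0.7867] o=[-2.0166, 0.3587, 0.3903] → [0.1988, 0.5549, 0.4325, -0.4007, -0.4696, 0.7867]
J6: z=[-0.4007, -0.4696, 0.7867] o=[-1.8916, -0.3602, 0.7494] → [-0.1981, 0.3127, 0.0858, -0.4007, -0.4696, 0.7867]
V = J·q̇ = [-0.1605, 0.2636, 0.5154, 0.0940, 0.0727, -0.1594]

-0.1605 0.2636 0.5154 0.0940 0.0727 -0.1594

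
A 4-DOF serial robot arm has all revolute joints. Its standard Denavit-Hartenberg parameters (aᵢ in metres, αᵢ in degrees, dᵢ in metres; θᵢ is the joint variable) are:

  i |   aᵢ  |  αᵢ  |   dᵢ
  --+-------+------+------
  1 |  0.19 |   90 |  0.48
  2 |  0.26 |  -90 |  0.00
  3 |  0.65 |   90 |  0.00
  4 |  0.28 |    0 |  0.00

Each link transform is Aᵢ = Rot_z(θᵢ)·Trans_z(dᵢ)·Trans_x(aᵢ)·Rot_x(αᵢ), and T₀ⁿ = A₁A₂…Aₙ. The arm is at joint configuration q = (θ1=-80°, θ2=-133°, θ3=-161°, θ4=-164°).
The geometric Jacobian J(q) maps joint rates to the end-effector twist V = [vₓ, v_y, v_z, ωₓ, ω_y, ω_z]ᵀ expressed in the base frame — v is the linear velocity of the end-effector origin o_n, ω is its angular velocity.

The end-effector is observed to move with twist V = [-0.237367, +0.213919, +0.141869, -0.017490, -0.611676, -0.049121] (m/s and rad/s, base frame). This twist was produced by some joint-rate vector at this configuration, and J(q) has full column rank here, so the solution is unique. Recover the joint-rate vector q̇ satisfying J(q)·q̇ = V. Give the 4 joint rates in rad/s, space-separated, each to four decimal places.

0.1630 0.8600 0.5830 0.7790

o_n = [-0.0871, -0.2203, 0.6058]
J₁: ẑ×o_n = [0.2203, -0.0871, 0.0000], ω = ẑ
J2: z=[-0.9848, -0.1736, 0.0000] o=[0.0330, -0.1871, 0.4800] → [-0.0219, 0.1239, 0.0118, -0.9848, -0.1736, 0.0000]
J3: z=[0.1270, -0.7202, -0.6820] o=[0.0022, -0.0125, 0.2898] → [-0.3693, 0.0207, -0.0907, 0.1270, -0.7202, -0.6820]
J4: z=[0.9697, -0.0545, 0.2381] o=[-0.1334, -0.4620, 0.7393] → [-0.0503, 0.1405, 0.2369, 0.9697, -0.0545, 0.2381]
q̇ = J⁺·V = [0.1630, 0.8600, 0.5830, 0.7790]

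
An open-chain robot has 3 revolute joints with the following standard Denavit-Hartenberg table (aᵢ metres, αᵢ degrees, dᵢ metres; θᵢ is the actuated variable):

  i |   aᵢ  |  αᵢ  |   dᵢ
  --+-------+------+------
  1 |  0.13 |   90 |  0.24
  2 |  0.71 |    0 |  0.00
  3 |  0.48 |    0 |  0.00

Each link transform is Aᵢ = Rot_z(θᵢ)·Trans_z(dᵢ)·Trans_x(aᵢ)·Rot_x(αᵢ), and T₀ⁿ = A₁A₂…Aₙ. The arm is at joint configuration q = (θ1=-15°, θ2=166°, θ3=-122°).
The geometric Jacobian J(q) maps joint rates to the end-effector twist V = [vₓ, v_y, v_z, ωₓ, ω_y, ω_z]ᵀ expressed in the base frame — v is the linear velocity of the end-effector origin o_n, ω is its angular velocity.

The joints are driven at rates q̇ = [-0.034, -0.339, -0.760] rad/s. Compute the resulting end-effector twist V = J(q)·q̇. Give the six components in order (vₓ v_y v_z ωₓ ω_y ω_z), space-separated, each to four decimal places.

o_n = [-0.2063, 0.0553, 0.7452]
J₁: ẑ×o_n = [-0.0553, -0.2063, 0.0000], ω = ẑ
J2: z=[-0.2588, -0.9659, 0.0000] o=[0.1256, -0.0336, 0.2400] → [-0.4880, 0.1308, -0.3436, -0.2588, -0.9659, 0.0000]
J3: z=[-0.2588, -0.9659, 0.0000] o=[-0.5399, 0.1447, 0.4118] → [-0.3221, 0.0863, 0.3453, -0.2588, -0.9659, 0.0000]
V = J·q̇ = [0.4121, -0.1029, -0.1459, 0.2844, 1.0616, -0.0340]

0.4121 -0.1029 -0.1459 0.2844 1.0616 -0.0340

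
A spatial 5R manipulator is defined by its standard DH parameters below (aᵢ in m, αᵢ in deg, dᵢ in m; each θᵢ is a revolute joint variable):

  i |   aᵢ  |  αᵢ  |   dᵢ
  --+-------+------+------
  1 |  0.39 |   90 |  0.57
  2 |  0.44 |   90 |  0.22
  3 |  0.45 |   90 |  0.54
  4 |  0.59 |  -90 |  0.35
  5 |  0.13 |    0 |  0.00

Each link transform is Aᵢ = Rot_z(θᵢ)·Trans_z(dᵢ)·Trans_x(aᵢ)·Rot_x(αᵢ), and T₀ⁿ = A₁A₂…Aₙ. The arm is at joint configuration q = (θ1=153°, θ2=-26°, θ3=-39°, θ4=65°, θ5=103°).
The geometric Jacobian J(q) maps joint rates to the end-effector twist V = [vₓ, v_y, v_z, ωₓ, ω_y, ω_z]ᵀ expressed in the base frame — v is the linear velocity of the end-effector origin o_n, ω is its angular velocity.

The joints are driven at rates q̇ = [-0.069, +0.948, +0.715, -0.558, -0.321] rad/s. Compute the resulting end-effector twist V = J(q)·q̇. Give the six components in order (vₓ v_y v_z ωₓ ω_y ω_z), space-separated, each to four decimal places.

o_n = [-0.7806, -0.0354, -0.7374]
J₁: ẑ×o_n = [0.0354, -0.7806, 0.0000], ω = ẑ
J2: z=[0.4540, 0.8910, 0.0000] o=[-0.3475, 0.1771, 0.5700] → [-1.1649, 0.5936, 0.2895, 0.4540, 0.8910, 0.0000]
J3: z=[0.3906, -0.1990, -0.8988] o=[-0.6000, 0.5526, 0.3771] → [-0.3066, 0.5977, -0.2656, 0.3906, -0.1990, -0.8988]
J4: z=[0.1512, -0.9492, 0.2759] o=[-0.7977, 0.3355, -0.2615] → [0.5541, 0.0766, -0.0399, 0.1512, -0.9492, 0.2759]
J5: z=[0.9881, 0.1367, -0.0711] o=[-0.7623, -0.1639, -0.7305] → [0.0082, 0.0081, 0.1295, 0.9881, 0.1367, -0.0711]
V = J·q̇ = [-1.6379, 0.9985, 0.0652, 0.3081, 1.1882, -0.8428]

-1.6379 0.9985 0.0652 0.3081 1.1882 -0.8428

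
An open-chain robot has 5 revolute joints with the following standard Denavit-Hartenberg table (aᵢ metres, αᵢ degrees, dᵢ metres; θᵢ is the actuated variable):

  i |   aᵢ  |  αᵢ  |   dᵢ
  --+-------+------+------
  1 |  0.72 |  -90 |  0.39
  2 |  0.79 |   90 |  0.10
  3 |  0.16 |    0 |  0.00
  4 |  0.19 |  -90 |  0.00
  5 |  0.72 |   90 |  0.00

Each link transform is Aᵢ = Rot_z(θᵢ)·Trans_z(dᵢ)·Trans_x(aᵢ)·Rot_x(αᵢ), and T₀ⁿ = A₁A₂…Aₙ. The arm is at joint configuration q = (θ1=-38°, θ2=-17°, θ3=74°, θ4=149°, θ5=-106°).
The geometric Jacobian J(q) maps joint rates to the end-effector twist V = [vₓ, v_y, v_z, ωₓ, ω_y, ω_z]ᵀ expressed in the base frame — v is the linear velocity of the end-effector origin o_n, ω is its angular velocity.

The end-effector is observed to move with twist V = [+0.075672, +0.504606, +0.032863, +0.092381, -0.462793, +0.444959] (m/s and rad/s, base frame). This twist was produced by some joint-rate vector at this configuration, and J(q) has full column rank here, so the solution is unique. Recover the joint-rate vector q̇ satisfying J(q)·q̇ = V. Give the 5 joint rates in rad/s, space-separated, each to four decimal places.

o_n = [1.2009, -0.6089, 1.2975]
J₁: ẑ×o_n = [0.6089, 1.2009, -0.0000], ω = ẑ
J2: z=[0.6157, 0.7880, 0.0000] o=[0.5674, -0.4433, 0.3900] → [0.7152, -0.5587, -0.6012, 0.6157, 0.7880, 0.0000]
J3: z=[-0.2304, 0.1800, 0.9563] o=[1.2243, -0.8296, 0.6210] → [-0.0893, 0.1336, -0.0467, -0.2304, 0.1800, 0.9563]
J4: z=[-0.2304, 0.1800, 0.9563] o=[1.3522, -0.7344, 0.6339] → [-0.0005, 0.0083, -0.0017, -0.2304, 0.1800, 0.9563]
J5: z=[0.0637, -0.9778, 0.1994] o=[1.1677, -0.7547, 0.5932] → [-0.7178, -0.0382, 0.0418, 0.0637, -0.9778, 0.1994]
q̇ = J⁺·V = [0.5280, 0.0330, -0.7320, 0.5480, 0.4660]

0.5280 0.0330 -0.7320 0.5480 0.4660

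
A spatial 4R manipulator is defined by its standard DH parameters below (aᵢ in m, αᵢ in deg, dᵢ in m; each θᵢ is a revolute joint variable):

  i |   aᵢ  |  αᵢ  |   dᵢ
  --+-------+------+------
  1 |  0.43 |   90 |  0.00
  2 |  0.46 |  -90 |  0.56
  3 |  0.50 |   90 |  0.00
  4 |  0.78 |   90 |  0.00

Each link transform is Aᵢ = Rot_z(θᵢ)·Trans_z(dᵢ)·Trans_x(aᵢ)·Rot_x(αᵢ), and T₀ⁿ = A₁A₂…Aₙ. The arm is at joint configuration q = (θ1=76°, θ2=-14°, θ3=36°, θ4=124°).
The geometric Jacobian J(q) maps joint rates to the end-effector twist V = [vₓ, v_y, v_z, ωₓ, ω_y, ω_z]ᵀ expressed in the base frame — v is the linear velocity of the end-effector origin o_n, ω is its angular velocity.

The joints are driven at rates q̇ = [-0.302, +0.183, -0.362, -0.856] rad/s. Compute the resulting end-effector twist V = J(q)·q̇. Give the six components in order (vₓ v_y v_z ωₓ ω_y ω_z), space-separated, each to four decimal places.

0.0894 0.2746 0.3701 -0.6337 -0.4354 -0.5315

o_n = [0.7689, 0.9243, 0.5037]
J₁: ẑ×o_n = [-0.9243, 0.7689, 0.0000], ω = ẑ
J2: z=[0.9703, -0.2419, 0.0000] o=[0.1040, 0.4172, 0.0000] → [-0.1218, -0.4887, 0.6529, 0.9703, -0.2419, 0.0000]
J3: z=[0.0585, 0.2347, 0.9703] o=[0.7554, 0.7148, -0.1113] → [-0.0589, -0.0228, 0.0091, 0.0585, 0.2347, 0.9703]
J4: z=[0.9230, 0.3577, -0.1422] o=[0.5652, 1.1668, -0.2091] → [0.2205, -0.6869, -0.2967, 0.9230, 0.3577, -0.1422]
V = J·q̇ = [0.0894, 0.2746, 0.3701, -0.6337, -0.4354, -0.5315]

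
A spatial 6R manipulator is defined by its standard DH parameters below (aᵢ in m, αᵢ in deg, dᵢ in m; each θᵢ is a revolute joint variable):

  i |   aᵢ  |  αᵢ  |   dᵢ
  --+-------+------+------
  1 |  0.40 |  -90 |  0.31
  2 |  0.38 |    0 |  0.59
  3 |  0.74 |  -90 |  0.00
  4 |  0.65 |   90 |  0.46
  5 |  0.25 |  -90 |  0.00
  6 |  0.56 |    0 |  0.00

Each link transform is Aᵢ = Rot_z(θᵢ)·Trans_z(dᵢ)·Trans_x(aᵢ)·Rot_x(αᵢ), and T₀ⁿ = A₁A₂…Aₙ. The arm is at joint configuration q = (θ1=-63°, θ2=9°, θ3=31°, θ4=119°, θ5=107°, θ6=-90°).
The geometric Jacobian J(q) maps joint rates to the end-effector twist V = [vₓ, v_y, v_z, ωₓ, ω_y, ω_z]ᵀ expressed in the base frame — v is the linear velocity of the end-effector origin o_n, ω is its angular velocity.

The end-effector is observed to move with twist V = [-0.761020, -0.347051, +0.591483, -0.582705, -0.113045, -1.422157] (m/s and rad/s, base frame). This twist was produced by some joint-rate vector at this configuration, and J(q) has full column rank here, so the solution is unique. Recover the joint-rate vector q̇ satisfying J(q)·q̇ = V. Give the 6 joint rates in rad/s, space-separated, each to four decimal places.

-0.7410 -0.4650 0.1540 0.6040 0.3990 -0.0790

o_n = [0.3126, -1.0234, -0.8957]
J₁: ẑ×o_n = [1.0234, 0.3126, -0.0000], ω = ẑ
J2: z=[0.8910, 0.4540, 0.0000] o=[0.1816, -0.3564, 0.3100] → [-0.5474, 1.0743, -0.6538, 0.8910, 0.4540, 0.0000]
J3: z=[0.8910, 0.4540, 0.0000] o=[0.8777, -0.4230, 0.2506] → [-0.5204, 1.0213, -0.2785, 0.8910, 0.4540, 0.0000]
J4: z=[-0.2918, 0.5727, -0.7660] o=[1.1350, -0.9280, -0.2251] → [-0.4571, 0.4343, 0.4988, -0.2918, 0.5727, -0.7660]
J5: z=[-0.1278, -0.8171, -0.5622] o=[0.3847, -0.7076, -0.3749] → [0.2479, -0.0260, -0.0185, -0.1278, -0.8171, -0.5622]
J6: z=[0.9918, -0.1042, -0.0740] o=[0.3842, -0.5658, -0.5809] → [-0.0011, 0.3175, -0.4613, 0.9918, -0.1042, -0.0740]
q̇ = J⁺·V = [-0.7410, -0.4650, 0.1540, 0.6040, 0.3990, -0.0790]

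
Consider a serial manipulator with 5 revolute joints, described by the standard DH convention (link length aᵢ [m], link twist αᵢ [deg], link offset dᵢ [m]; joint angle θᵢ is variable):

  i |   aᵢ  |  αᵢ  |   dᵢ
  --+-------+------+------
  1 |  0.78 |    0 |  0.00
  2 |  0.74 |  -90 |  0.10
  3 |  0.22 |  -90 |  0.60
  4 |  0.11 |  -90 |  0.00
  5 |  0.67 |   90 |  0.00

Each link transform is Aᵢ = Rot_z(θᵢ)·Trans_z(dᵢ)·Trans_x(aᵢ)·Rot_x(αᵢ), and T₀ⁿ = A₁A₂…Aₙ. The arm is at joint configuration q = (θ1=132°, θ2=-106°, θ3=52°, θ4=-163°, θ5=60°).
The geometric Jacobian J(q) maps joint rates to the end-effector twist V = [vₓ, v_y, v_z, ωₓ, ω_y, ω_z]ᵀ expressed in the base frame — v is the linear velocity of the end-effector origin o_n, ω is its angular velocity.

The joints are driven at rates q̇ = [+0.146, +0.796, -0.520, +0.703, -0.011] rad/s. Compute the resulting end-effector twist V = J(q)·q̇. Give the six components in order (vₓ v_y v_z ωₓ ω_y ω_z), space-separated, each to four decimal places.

-1.4749 0.7028 0.1024 -0.2671 -0.7205 0.5117

o_n = [0.1203, 1.7052, 0.6192]
J₁: ẑ×o_n = [-1.7052, 0.1203, 0.0000], ω = ẑ
J2: z=[0.0000, 0.0000, 1.0000] o=[-0.5219, 0.5797, 0.0000] → [-1.1256, 0.6423, 0.0000, 0.0000, 0.0000, 1.0000]
J3: z=[-0.4384, 0.8988, 0.0000] o=[0.1432, 0.9040, 0.1000] → [0.4667, 0.2276, -0.3307, -0.4384, 0.8988, 0.0000]
J4: z=[-0.7083, -0.3454, -0.6157] o=[0.0019, 1.5027, -0.0734] → [-0.1146, 0.4176, -0.1025, -0.7083, -0.3454, -0.6157]
J5: z=[-0.2574, 0.9384, -0.2304] o=[-0.0704, 1.5032, 0.0095] → [0.6187, 0.1130, -0.2310, -0.2574, 0.9384, -0.2304]
V = J·q̇ = [-1.4749, 0.7028, 0.1024, -0.2671, -0.7205, 0.5117]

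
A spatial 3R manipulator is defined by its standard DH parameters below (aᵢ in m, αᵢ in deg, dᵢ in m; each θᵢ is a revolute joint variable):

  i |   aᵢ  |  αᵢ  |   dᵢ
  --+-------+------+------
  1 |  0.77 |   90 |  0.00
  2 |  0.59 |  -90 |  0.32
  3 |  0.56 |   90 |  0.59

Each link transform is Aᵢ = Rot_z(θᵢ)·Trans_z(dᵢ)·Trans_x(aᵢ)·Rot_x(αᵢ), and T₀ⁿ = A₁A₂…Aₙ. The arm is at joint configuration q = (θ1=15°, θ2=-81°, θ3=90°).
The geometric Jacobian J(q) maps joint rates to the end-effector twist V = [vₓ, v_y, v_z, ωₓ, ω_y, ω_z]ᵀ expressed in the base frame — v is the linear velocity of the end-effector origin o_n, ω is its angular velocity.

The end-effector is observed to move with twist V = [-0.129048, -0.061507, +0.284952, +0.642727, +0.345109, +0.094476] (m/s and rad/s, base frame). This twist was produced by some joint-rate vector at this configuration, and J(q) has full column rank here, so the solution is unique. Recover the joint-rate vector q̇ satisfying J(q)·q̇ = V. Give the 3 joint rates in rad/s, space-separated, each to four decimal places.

o_n = [1.3337, 0.6058, -0.4904]
J₁: ẑ×o_n = [-0.6058, 1.3337, 0.0000], ω = ẑ
J2: z=[0.2588, -0.9659, 0.0000] o=[0.7438, 0.1993, 0.0000] → [0.4737, 0.1269, 0.6750, 0.2588, -0.9659, 0.0000]
J3: z=[0.9540, 0.2556, 0.1564] o=[0.9157, -0.0859, -0.5827] → [-0.0846, -0.0227, 0.5531, 0.9540, 0.2556, 0.1564]
q̇ = J⁺·V = [-0.0180, -0.1670, 0.7190]

-0.0180 -0.1670 0.7190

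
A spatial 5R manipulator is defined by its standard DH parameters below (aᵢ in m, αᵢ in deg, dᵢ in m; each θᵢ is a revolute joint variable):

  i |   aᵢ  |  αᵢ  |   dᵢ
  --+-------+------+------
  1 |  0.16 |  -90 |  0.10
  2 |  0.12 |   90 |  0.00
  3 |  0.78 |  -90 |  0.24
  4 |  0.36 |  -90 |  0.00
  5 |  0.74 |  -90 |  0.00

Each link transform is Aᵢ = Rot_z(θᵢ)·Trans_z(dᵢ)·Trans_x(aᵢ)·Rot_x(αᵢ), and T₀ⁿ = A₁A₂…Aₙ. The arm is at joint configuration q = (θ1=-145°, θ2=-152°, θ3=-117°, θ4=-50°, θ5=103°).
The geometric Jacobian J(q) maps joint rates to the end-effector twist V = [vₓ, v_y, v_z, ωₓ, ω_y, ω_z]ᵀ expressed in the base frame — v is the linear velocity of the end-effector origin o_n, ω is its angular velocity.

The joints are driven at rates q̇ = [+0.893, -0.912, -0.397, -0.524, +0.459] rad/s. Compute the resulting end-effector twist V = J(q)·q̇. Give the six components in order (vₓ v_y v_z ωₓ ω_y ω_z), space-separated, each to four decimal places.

o_n = [-0.9310, -0.0678, -0.6808]
J₁: ẑ×o_n = [0.0678, -0.9310, 0.0000], ω = ẑ
J2: z=[0.5736, -0.8192, 0.0000] o=[-0.1311, -0.0918, 0.1000] → [0.6396, 0.4479, -0.6415, 0.5736, -0.8192, 0.0000]
J3: z=[0.3846, 0.2693, -0.8829] o=[-0.0443, -0.0310, 0.1563] → [-0.2579, 1.1049, 0.2246, 0.3846, 0.2693, -0.8829]
J4: z=[0.3840, 0.8231, 0.4183] o=[-0.6067, 0.4236, -0.2218] → [-0.1723, 0.0406, 0.0782, 0.3840, 0.8231, 0.4183]
J5: z=[-0.8902, 0.2099, 0.4043] o=[-0.6949, 0.6135, -0.5146] → [0.2406, -0.2434, 0.6561, -0.8902, 0.2099, 0.4043]
V = J·q̇ = [-0.2197, -1.8115, 0.7561, -1.2856, 0.3052, 1.2099]

-0.2197 -1.8115 0.7561 -1.2856 0.3052 1.2099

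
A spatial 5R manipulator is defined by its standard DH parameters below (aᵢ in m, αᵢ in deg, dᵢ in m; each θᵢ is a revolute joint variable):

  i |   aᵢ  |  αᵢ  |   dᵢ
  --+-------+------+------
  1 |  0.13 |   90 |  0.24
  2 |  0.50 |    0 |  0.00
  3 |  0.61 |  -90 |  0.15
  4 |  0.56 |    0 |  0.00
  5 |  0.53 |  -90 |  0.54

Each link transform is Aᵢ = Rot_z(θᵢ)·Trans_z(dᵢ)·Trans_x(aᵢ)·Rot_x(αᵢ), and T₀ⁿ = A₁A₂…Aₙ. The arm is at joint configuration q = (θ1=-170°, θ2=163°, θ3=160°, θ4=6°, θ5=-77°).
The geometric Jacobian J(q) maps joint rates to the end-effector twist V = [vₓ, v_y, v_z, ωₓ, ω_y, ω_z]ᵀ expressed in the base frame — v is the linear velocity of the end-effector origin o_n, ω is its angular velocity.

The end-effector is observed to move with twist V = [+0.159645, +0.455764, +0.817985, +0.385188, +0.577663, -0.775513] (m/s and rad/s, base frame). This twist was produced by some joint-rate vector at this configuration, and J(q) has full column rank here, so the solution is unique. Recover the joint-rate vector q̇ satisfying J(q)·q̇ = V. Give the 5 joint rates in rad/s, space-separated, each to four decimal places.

-0.1390 0.2380 0.2640 -0.2480 -0.5490

o_n = [-1.1336, 0.4018, 0.0113]
J₁: ẑ×o_n = [-0.4018, -1.1336, 0.0000], ω = ẑ
J2: z=[-0.1736, 0.9848, 0.0000] o=[-0.1280, -0.0226, 0.2400] → [-0.2252, -0.0397, 0.9166, -0.1736, 0.9848, 0.0000]
J3: z=[-0.1736, 0.9848, 0.0000] o=[0.3429, 0.0605, 0.3862] → [-0.3692, -0.0651, 1.3947, -0.1736, 0.9848, 0.0000]
J4: z=[-0.5927, -0.1045, 0.7986] o=[-0.1630, 0.1236, 0.0191] → [-0.2214, -0.7798, -0.2664, -0.5927, -0.1045, 0.7986]
J5: z=[-0.5927, -0.1045, 0.7986] o=[-0.5908, -0.0113, -0.3161] → [-0.3642, -0.2394, -0.3016, -0.5927, -0.1045, 0.7986]
q̇ = J⁺·V = [-0.1390, 0.2380, 0.2640, -0.2480, -0.5490]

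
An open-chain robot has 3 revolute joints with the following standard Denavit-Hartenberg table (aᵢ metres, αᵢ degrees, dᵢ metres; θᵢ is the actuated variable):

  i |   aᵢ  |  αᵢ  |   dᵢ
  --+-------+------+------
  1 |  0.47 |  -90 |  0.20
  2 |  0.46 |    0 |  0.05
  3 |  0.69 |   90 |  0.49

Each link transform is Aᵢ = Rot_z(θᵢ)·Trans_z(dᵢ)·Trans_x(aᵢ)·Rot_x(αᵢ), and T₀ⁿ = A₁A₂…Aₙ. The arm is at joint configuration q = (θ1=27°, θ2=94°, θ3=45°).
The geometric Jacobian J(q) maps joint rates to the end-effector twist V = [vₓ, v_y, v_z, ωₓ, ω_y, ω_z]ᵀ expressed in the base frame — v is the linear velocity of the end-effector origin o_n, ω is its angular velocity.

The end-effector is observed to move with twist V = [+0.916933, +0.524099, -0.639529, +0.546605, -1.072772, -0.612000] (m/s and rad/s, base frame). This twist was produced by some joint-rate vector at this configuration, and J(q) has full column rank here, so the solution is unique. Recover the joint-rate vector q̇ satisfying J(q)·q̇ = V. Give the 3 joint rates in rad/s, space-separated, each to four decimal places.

o_n = [-0.3190, 0.4435, -0.7116]
J₁: ẑ×o_n = [-0.4435, -0.3190, 0.0000], ω = ẑ
J2: z=[-0.4540, 0.8910, 0.0000] o=[0.4188, 0.2134, 0.2000] → [-0.8122, -0.4138, 0.5528, -0.4540, 0.8910, 0.0000]
J3: z=[-0.4540, 0.8910, 0.0000] o=[0.3675, 0.2434, -0.2589] → [-0.4033, -0.2055, 0.5207, -0.4540, 0.8910, 0.0000]
q̇ = J⁺·V = [-0.6120, -0.3910, -0.8130]

-0.6120 -0.3910 -0.8130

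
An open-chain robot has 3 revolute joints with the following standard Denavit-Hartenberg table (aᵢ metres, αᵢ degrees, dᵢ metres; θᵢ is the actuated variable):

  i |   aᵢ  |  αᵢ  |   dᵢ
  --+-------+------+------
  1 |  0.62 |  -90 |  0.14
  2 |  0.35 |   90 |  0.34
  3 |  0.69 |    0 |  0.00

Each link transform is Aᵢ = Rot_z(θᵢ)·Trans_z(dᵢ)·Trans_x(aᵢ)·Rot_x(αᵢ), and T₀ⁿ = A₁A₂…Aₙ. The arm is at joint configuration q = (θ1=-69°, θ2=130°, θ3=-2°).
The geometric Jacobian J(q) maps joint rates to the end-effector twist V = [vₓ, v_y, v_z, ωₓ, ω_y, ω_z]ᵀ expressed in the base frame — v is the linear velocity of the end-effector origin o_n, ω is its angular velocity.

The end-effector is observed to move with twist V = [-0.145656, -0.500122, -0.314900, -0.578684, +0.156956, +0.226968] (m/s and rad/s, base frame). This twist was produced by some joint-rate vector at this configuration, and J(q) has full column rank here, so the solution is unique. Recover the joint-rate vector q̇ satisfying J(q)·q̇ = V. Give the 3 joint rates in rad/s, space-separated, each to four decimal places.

-0.0700 -0.4840 -0.4620

o_n = [0.2777, 0.1582, -0.6564]
J₁: ẑ×o_n = [-0.1582, 0.2777, 0.0000], ω = ẑ
J2: z=[0.9336, 0.3584, 0.0000] o=[0.2222, -0.5788, 0.1400] → [-0.2854, 0.7435, 0.6682, 0.9336, 0.3584, 0.0000]
J3: z=[0.2745, -0.7152, -0.6428] o=[0.4590, -0.2469, -0.1281] → [0.6382, 0.2616, -0.0184, 0.2745, -0.7152, -0.6428]
q̇ = J⁺·V = [-0.0700, -0.4840, -0.4620]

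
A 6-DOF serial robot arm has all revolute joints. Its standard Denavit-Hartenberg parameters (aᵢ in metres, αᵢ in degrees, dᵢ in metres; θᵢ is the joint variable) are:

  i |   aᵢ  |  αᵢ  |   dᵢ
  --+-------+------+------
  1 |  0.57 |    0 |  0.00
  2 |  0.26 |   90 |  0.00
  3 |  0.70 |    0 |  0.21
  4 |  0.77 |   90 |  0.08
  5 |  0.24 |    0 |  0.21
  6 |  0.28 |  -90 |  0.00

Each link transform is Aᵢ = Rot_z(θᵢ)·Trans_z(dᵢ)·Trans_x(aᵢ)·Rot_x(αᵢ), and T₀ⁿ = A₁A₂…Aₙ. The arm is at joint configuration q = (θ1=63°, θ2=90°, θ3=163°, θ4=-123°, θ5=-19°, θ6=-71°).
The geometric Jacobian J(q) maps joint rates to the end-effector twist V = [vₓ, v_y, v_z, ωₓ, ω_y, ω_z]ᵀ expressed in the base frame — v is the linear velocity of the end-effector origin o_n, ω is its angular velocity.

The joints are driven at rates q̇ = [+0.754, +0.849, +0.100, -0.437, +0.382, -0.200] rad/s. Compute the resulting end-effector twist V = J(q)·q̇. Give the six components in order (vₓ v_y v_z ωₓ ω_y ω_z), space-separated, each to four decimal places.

o_n = [-0.2081, 0.6693, 0.6846]
J₁: ẑ×o_n = [-0.6693, -0.2081, 0.0000], ω = ẑ
J2: z=[0.0000, 0.0000, 1.0000] o=[0.2588, 0.5079, 0.0000] → [-0.1614, -0.4669, 0.0000, 0.0000, 0.0000, 1.0000]
J3: z=[0.4540, 0.8910, 0.0000] o=[0.0271, 0.6259, 0.0000] → [0.6100, -0.3108, 0.2293, 0.4540, 0.8910, 0.0000]
J4: z=[0.4540, 0.8910, 0.0000] o=[0.7189, 0.5091, 0.2047] → [0.4276, -0.2179, 0.8987, 0.4540, 0.8910, 0.0000]
J5: z=[-0.5727, 0.2918, -0.7660] o=[0.2297, 0.8482, 0.6996] → [-0.1414, 0.3267, 0.2302, -0.5727, 0.2918, -0.7660]
J6: z=[-0.5727, 0.2918, -0.7660] o=[-0.0810, 0.9188, 0.6846] → [-0.1911, 0.0974, 0.1800, -0.5727, 0.2918, -0.7660]
V = J·q̇ = [-0.7834, -0.3838, -0.3179, -0.2572, -0.2472, 1.4636]

-0.7834 -0.3838 -0.3179 -0.2572 -0.2472 1.4636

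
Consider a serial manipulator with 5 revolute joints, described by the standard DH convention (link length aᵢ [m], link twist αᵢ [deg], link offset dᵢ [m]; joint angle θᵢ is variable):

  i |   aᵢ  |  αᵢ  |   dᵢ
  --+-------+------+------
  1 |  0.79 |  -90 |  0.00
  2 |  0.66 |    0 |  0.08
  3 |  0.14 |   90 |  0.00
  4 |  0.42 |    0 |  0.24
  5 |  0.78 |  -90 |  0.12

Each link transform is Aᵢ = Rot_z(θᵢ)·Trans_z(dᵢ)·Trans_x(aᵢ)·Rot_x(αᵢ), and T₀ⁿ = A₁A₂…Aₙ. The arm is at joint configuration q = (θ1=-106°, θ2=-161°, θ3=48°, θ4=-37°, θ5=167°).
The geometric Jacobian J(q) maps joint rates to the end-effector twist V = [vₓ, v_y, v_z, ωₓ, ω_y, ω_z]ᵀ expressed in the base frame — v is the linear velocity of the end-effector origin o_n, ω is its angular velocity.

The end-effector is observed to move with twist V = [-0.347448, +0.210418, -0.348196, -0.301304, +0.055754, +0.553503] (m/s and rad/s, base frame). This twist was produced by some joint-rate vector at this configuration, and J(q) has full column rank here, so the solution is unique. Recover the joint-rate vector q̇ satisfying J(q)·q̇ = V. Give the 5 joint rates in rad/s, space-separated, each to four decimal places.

o_n = [0.4511, 0.0322, 0.0503]
J₁: ẑ×o_n = [-0.0322, 0.4511, 0.0000], ω = ẑ
J2: z=[0.9613, -0.2756, 0.0000] o=[-0.2178, -0.7594, 0.0000] → [-0.0139, -0.0484, 0.9453, 0.9613, -0.2756, 0.0000]
J3: z=[0.9613, -0.2756, 0.0000] o=[0.0312, -0.1816, 0.2149] → [0.0454, 0.1582, 0.3212, 0.9613, -0.2756, 0.0000]
J4: z=[0.2537, 0.8848, -0.3907] o=[0.0462, -0.1290, 0.3437] → [-0.1966, -0.0837, -0.3173, 0.2537, 0.8848, -0.3907]
J5: z=[0.2537, 0.8848, -0.3907] o=[-0.0997, 0.2790, 0.5587] → [-0.5463, -0.0862, -0.5500, 0.2537, 0.8848, -0.3907]
q̇ = J⁺·V = [0.5410, -0.0690, -0.2360, -0.9660, 0.9340]

0.5410 -0.0690 -0.2360 -0.9660 0.9340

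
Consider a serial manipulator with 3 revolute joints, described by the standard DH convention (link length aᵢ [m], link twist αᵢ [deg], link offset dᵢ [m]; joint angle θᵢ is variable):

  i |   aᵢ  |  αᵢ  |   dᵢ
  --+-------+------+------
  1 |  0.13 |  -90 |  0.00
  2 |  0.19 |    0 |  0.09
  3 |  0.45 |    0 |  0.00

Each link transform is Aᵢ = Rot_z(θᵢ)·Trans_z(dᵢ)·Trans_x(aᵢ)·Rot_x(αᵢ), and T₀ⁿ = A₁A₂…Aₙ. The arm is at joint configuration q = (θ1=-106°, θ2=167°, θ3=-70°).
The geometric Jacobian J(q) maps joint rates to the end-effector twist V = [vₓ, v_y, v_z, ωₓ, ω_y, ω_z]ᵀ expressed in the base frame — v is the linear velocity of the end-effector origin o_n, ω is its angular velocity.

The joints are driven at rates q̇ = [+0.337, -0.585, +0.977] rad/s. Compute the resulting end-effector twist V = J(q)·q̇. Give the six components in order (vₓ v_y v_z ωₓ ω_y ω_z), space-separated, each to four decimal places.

0.0141 0.1836 -0.0868 0.3768 -0.1080 0.3370

o_n = [0.1168, 0.0809, -0.4894]
J₁: ẑ×o_n = [-0.0809, 0.1168, 0.0000], ω = ẑ
J2: z=[0.9613, -0.2756, 0.0000] o=[-0.0358, -0.1250, 0.0000] → [0.1349, 0.4704, 0.2400, 0.9613, -0.2756, 0.0000]
J3: z=[0.9613, -0.2756, 0.0000] o=[0.1017, 0.0282, -0.0427] → [0.1231, 0.4293, 0.0548, 0.9613, -0.2756, 0.0000]
V = J·q̇ = [0.0141, 0.1836, -0.0868, 0.3768, -0.1080, 0.3370]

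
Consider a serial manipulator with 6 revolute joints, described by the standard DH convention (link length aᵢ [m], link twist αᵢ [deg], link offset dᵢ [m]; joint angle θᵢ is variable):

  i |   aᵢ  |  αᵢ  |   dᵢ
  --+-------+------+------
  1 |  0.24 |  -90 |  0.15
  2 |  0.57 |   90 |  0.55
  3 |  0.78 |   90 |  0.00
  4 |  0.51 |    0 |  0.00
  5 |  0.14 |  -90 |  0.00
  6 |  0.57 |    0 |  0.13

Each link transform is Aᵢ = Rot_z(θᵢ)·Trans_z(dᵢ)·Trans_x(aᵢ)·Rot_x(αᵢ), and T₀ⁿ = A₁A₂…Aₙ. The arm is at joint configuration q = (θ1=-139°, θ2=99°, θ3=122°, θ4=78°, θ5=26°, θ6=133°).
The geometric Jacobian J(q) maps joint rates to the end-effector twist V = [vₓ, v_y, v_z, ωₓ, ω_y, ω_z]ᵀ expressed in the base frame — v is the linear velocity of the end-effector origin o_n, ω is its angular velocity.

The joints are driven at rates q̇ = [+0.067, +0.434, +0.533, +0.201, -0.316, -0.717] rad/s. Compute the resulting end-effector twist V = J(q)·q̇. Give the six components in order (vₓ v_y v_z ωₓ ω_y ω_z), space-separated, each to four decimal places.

o_n = [0.2968, -1.0996, 0.3301]
J₁: ẑ×o_n = [1.0996, 0.2968, -0.0000], ω = ẑ
J2: z=[0.6561, -0.7547, 0.0000] o=[-0.1811, -0.1575, 0.1500] → [-0.1359, -0.1181, -0.2574, 0.6561, -0.7547, 0.0000]
J3: z=[-0.7454, -0.6480, -0.1564] o=[0.2470, -0.5140, -0.4130] → [-0.5731, 0.5461, 0.4687, -0.7454, -0.6480, -0.1564]
J4: z=[0.4478, -0.3129, -0.8376] o=[0.6322, -1.0557, -0.0047] → [-0.1415, 0.1310, -0.1246, 0.4478, -0.3129, -0.8376]
J5: z=[0.4478, -0.3129, -0.8376] o=[0.3127, -1.4526, -0.0273] → [0.1839, -0.1467, 0.1531, 0.4478, -0.3129, -0.8376]
J6: z=[-0.2988, 0.8305, -0.4700] o=[0.1947, -1.5171, -0.0663] → [0.5254, 0.0704, -0.2096, -0.2988, 0.8305, -0.4700]
V = J·q̇ = [-0.7540, 0.2819, 0.2149, 0.0502, -1.2324, 0.4169]

-0.7540 0.2819 0.2149 0.0502 -1.2324 0.4169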